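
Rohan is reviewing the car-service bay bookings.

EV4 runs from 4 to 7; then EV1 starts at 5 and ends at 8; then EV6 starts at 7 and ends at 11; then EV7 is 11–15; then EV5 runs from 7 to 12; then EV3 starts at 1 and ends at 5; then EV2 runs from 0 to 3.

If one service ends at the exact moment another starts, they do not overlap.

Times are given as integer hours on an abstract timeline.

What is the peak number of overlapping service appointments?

Sweep the timeline, counting +1 at each start and −1 at each end (ends before starts at a tie):
0 start EV2 → 1
1 start EV3 → 2
3 end EV2 → 1
4 start EV4 → 2
5 end EV3 → 1
5 start EV1 → 2
7 end EV4 → 1
7 start EV5 → 2
7 start EV6 → 3
8 end EV1 → 2
11 end EV6 → 1
11 start EV7 → 2
12 end EV5 → 1
15 end EV7 → 0
Peak is 3, at 7 (EV1, EV5, EV6).

3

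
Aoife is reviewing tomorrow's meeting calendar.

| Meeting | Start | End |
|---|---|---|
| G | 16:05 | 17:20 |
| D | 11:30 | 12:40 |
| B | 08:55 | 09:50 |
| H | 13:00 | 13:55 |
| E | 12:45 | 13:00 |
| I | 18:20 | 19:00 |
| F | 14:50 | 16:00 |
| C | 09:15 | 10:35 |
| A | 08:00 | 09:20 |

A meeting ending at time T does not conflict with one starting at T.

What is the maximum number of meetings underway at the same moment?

3

Walk through starts and ends in time order (an end at T is processed before a start at T):
08:00 start A → 1
08:55 start B → 2
09:15 start C → 3
09:20 end A → 2
09:50 end B → 1
10:35 end C → 0
11:30 start D → 1
12:40 end D → 0
12:45 start E → 1
13:00 end E → 0
13:00 start H → 1
13:55 end H → 0
14:50 start F → 1
16:00 end F → 0
16:05 start G → 1
17:20 end G → 0
18:20 start I → 1
19:00 end I → 0
Peak is 3, at 09:15 (A, B, C).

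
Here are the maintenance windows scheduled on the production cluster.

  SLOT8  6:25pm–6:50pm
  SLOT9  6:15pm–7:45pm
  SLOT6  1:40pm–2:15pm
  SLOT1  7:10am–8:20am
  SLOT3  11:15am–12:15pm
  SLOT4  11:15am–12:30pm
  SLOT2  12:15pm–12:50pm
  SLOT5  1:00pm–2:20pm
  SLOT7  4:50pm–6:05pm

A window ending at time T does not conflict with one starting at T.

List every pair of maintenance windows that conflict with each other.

SLOT2 & SLOT4, SLOT3 & SLOT4, SLOT5 & SLOT6, SLOT8 & SLOT9

Sorted by start: SLOT1, SLOT3, SLOT4, SLOT2, SLOT5, SLOT6, SLOT7, SLOT9, SLOT8.
SLOT3 starts after SLOT1 ends, so SLOT1 has no further overlaps.
SLOT4 starts before SLOT3 ends → SLOT3 and SLOT4 overlap.
SLOT2 starts exactly when SLOT3 ends (back-to-back, no overlap), so SLOT3 has no further overlaps.
SLOT2 starts before SLOT4 ends → SLOT4 and SLOT2 overlap.
SLOT5 starts after SLOT4 ends, so SLOT4 has no further overlaps.
SLOT5 starts after SLOT2 ends, so SLOT2 has no further overlaps.
SLOT6 starts before SLOT5 ends → SLOT5 and SLOT6 overlap.
SLOT7 starts after SLOT5 ends, so SLOT5 has no further overlaps.
SLOT7 starts after SLOT6 ends, so SLOT6 has no further overlaps.
SLOT9 starts after SLOT7 ends, so SLOT7 has no further overlaps.
SLOT8 starts before SLOT9 ends → SLOT9 and SLOT8 overlap.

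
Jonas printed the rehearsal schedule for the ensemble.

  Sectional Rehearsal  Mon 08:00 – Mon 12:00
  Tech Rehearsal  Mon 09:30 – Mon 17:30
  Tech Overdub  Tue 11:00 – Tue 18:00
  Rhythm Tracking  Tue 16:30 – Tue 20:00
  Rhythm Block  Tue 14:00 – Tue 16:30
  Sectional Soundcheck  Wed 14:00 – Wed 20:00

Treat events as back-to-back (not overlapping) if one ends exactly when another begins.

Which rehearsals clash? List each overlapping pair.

Rhythm Block & Tech Overdub, Rhythm Tracking & Tech Overdub, Sectional Rehearsal & Tech Rehearsal

Sorted by start: Sectional Rehearsal, Tech Rehearsal, Tech Overdub, Rhythm Block, Rhythm Tracking, Sectional Soundcheck.
Tech Rehearsal starts before Sectional Rehearsal ends → Sectional Rehearsal and Tech Rehearsal overlap.
Tech Overdub starts after Sectional Rehearsal ends; Sectional Rehearsal is clear from here.
Tech Overdub starts after Tech Rehearsal ends; Tech Rehearsal is clear from here.
Rhythm Block starts before Tech Overdub ends → Tech Overdub and Rhythm Block overlap.
Rhythm Tracking starts before Tech Overdub ends → Tech Overdub and Rhythm Tracking overlap.
Sectional Soundcheck starts after Tech Overdub ends.
Rhythm Tracking starts exactly when Rhythm Block ends (back-to-back, no overlap); Rhythm Block is clear from here.
Sectional Soundcheck starts after Rhythm Tracking ends.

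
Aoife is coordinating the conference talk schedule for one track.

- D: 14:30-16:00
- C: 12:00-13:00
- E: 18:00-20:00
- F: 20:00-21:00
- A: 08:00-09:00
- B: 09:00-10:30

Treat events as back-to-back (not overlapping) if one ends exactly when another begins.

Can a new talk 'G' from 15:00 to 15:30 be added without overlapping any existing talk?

A: ends 09:00 at or before G starts 15:00 → clear.
B: ends 10:30 at or before G starts 15:00 → clear.
C: ends 13:00 at or before G starts 15:00 → clear.
D: starts 14:30 before G ends 15:30, and ends 16:00 after G starts 15:00 → overlap.
E: starts 18:00 at or after G ends 15:30 → clear.
F: starts 20:00 at or after G ends 15:30 → clear.
G overlaps D.

No — it overlaps D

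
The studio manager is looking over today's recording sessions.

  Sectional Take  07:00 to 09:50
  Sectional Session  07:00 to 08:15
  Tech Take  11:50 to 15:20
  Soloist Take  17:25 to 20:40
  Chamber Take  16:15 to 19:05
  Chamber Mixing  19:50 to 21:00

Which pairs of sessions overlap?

Sorted by start: Sectional Take, Sectional Session, Tech Take, Chamber Take, Soloist Take, Chamber Mixing.
Sectional Session starts before Sectional Take ends → Sectional Take and Sectional Session overlap.
Tech Take starts after Sectional Take ends, so Sectional Take has no further overlaps.
Tech Take starts after Sectional Session ends, so Sectional Session has no further overlaps.
Chamber Take starts after Tech Take ends, so Tech Take has no further overlaps.
Soloist Take starts before Chamber Take ends → Chamber Take and Soloist Take overlap.
Chamber Mixing starts after Chamber Take ends.
Chamber Mixing starts before Soloist Take ends → Soloist Take and Chamber Mixing overlap.

Chamber Mixing & Soloist Take, Chamber Take & Soloist Take, Sectional Session & Sectional Take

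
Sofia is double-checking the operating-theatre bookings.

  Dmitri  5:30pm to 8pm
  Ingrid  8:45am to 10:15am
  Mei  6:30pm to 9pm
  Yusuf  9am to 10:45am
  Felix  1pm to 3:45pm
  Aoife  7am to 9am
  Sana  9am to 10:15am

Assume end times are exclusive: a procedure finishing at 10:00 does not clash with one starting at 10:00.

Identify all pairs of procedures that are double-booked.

Aoife & Ingrid, Dmitri & Mei, Ingrid & Sana, Ingrid & Yusuf, Sana & Yusuf

Sorted by start: Aoife, Ingrid, Yusuf, Sana, Felix, Dmitri, Mei.
Ingrid starts before Aoife ends → Aoife and Ingrid overlap.
Yusuf starts exactly when Aoife ends (back-to-back, no overlap) — done with Aoife.
Yusuf starts before Ingrid ends → Ingrid and Yusuf overlap.
Sana starts before Ingrid ends → Ingrid and Sana overlap.
Felix starts after Ingrid ends — done with Ingrid.
Sana starts before Yusuf ends → Yusuf and Sana overlap.
Felix starts after Yusuf ends — done with Yusuf.
Felix starts after Sana ends — done with Sana.
Dmitri starts after Felix ends — done with Felix.
Mei starts before Dmitri ends → Dmitri and Mei overlap.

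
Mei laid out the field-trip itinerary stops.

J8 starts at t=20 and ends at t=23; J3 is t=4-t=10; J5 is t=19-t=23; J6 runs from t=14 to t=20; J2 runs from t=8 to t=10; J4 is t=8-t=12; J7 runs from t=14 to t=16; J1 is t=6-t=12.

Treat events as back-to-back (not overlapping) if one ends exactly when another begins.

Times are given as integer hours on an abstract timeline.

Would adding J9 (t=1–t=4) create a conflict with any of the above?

J3: starts t=4 at or after J9 ends t=4 → clear.
J1: starts t=6 at or after J9 ends t=4 → clear.
J2: starts t=8 at or after J9 ends t=4 → clear.
J4: starts t=8 at or after J9 ends t=4 → clear.
J6: starts t=14 at or after J9 ends t=4 → clear.
J7: starts t=14 at or after J9 ends t=4 → clear.
J5: starts t=19 at or after J9 ends t=4 → clear.
J8: starts t=20 at or after J9 ends t=4 → clear.

No — it doesn't clash with anything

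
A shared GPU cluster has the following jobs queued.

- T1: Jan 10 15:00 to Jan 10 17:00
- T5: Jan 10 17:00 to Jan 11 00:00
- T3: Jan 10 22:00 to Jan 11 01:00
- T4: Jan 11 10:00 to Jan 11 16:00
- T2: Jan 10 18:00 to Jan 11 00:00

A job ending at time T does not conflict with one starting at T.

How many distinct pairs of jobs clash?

3

Sorted by start: T1, T5, T2, T3, T4.
T5 starts exactly when T1 ends (back-to-back, no overlap), so nothing later overlaps T1 either.
T2 starts before T5 ends → T5 and T2 overlap.
T3 starts before T5 ends → T5 and T3 overlap.
T4 starts after T5 ends.
T3 starts before T2 ends → T2 and T3 overlap.
T4 starts after T2 ends.
T4 starts after T3 ends.
Overlapping pairs: T2 & T3, T2 & T5, T3 & T5 — 3 in total.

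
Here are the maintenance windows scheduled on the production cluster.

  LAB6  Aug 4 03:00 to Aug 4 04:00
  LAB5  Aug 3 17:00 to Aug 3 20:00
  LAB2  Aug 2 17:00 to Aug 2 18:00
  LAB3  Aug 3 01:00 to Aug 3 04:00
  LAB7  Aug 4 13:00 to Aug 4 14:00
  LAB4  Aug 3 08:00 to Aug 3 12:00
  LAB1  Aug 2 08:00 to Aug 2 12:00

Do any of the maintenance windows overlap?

Sorted by start: LAB1, LAB2, LAB3, LAB4, LAB5, LAB6, LAB7.
LAB2 starts after LAB1 ends — done with LAB1.
LAB3 starts after LAB2 ends — done with LAB2.
LAB4 starts after LAB3 ends — done with LAB3.
LAB5 starts after LAB4 ends — done with LAB4.
LAB6 starts after LAB5 ends — done with LAB5.
LAB7 starts after LAB6 ends.
Every pair is clear; the schedule has no overlaps.

No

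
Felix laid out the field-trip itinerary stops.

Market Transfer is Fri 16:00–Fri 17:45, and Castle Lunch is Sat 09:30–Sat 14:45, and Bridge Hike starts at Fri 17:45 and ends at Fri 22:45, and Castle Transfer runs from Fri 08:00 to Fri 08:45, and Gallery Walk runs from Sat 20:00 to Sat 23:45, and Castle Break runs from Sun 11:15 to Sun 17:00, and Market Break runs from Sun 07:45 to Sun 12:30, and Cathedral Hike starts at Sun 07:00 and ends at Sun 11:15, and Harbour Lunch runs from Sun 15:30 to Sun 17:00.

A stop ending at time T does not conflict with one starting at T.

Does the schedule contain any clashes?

Yes

Sorted by start: Castle Transfer, Market Transfer, Bridge Hike, Castle Lunch, Gallery Walk, Cathedral Hike, Market Break, Castle Break, Harbour Lunch.
Market Transfer starts after Castle Transfer ends, so Castle Transfer has no further overlaps.
Bridge Hike starts exactly when Market Transfer ends (back-to-back, no overlap), so Market Transfer has no further overlaps.
Castle Lunch starts after Bridge Hike ends, so Bridge Hike has no further overlaps.
Gallery Walk starts after Castle Lunch ends, so Castle Lunch has no further overlaps.
Cathedral Hike starts after Gallery Walk ends, so Gallery Walk has no further overlaps.
Market Break starts before Cathedral Hike ends → Cathedral Hike and Market Break overlap.
That's a conflict, so the schedule is not conflict-free.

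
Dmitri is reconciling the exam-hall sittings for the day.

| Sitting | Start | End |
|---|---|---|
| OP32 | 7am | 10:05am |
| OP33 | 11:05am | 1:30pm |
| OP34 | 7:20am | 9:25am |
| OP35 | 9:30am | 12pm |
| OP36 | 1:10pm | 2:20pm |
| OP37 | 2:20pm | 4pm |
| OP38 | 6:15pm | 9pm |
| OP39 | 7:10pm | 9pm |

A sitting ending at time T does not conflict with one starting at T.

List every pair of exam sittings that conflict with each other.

Sorted by start: OP32, OP34, OP35, OP33, OP36, OP37, OP38, OP39.
OP34 starts before OP32 ends → OP32 and OP34 overlap.
OP35 starts before OP32 ends → OP32 and OP35 overlap.
OP33 starts after OP32 ends, so OP32 has no further overlaps.
OP35 starts after OP34 ends, so OP34 has no further overlaps.
OP33 starts before OP35 ends → OP35 and OP33 overlap.
OP36 starts after OP35 ends, so OP35 has no further overlaps.
OP36 starts before OP33 ends → OP33 and OP36 overlap.
OP37 starts after OP33 ends, so OP33 has no further overlaps.
OP37 starts exactly when OP36 ends (back-to-back, no overlap), so OP36 has no further overlaps.
OP38 starts after OP37 ends, so OP37 has no further overlaps.
OP39 starts before OP38 ends → OP38 and OP39 overlap.

OP32 & OP34, OP32 & OP35, OP33 & OP35, OP33 & OP36, OP38 & OP39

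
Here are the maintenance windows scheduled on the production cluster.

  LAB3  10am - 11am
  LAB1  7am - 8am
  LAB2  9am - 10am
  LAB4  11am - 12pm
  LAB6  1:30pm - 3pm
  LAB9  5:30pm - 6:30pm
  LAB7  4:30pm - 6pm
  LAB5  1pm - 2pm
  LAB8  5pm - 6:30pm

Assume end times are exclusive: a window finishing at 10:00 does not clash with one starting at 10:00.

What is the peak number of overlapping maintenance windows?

Walk through starts and ends in time order (an end at T is processed before a start at T):
7am start LAB1 → 1
8am end LAB1 → 0
9am start LAB2 → 1
10am end LAB2 → 0
10am start LAB3 → 1
11am end LAB3 → 0
11am start LAB4 → 1
12pm end LAB4 → 0
1pm start LAB5 → 1
1:30pm start LAB6 → 2
2pm end LAB5 → 1
3pm end LAB6 → 0
4:30pm start LAB7 → 1
5pm start LAB8 → 2
5:30pm start LAB9 → 3
6pm end LAB7 → 2
6:30pm end LAB8 → 1
6:30pm end LAB9 → 0
Peak is 3, at 5:30pm (LAB7, LAB8, LAB9).

3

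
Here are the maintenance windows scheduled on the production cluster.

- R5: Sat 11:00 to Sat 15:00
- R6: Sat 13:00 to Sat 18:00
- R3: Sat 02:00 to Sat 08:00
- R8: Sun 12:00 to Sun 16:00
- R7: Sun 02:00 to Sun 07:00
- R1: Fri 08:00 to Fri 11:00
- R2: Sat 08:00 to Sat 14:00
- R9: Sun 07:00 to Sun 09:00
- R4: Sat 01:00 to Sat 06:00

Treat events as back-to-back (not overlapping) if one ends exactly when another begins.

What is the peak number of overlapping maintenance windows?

3

Sweep the timeline, counting +1 at each start and −1 at each end (ends before starts at a tie):
Fri 08:00 start R1 → 1
Fri 11:00 end R1 → 0
Sat 01:00 start R4 → 1
Sat 02:00 start R3 → 2
Sat 06:00 end R4 → 1
Sat 08:00 end R3 → 0
Sat 08:00 start R2 → 1
Sat 11:00 start R5 → 2
Sat 13:00 start R6 → 3
Sat 14:00 end R2 → 2
Sat 15:00 end R5 → 1
Sat 18:00 end R6 → 0
Sun 02:00 start R7 → 1
Sun 07:00 end R7 → 0
Sun 07:00 start R9 → 1
Sun 09:00 end R9 → 0
Sun 12:00 start R8 → 1
Sun 16:00 end R8 → 0
Peak is 3, at Sat 13:00 (R2, R5, R6).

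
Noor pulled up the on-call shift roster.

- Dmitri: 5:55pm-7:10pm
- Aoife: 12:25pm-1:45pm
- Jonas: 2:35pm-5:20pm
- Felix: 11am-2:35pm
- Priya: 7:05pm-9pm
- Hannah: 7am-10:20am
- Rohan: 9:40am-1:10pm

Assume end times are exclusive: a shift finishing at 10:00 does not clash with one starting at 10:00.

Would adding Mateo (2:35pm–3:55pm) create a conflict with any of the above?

Yes — it overlaps Jonas

Hannah: ends 10:20am at or before Mateo starts 2:35pm → clear.
Rohan: ends 1:10pm at or before Mateo starts 2:35pm → clear.
Felix: ends 2:35pm at or before Mateo starts 2:35pm → clear.
Aoife: ends 1:45pm at or before Mateo starts 2:35pm → clear.
Jonas: starts 2:35pm before Mateo ends 3:55pm, and ends 5:20pm after Mateo starts 2:35pm → overlap.
Dmitri: starts 5:55pm at or after Mateo ends 3:55pm → clear.
Priya: starts 7:05pm at or after Mateo ends 3:55pm → clear.
Mateo overlaps Jonas.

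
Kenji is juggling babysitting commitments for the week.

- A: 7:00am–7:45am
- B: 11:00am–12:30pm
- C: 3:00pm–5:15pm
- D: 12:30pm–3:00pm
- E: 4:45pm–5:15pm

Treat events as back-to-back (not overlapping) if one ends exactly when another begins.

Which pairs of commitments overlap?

Sorted by start: A, B, D, C, E.
B starts after A ends, so nothing later overlaps A either.
D starts exactly when B ends (back-to-back, no overlap), so nothing later overlaps B either.
C starts exactly when D ends (back-to-back, no overlap), so nothing later overlaps D either.
E starts before C ends → C and E overlap.

C & E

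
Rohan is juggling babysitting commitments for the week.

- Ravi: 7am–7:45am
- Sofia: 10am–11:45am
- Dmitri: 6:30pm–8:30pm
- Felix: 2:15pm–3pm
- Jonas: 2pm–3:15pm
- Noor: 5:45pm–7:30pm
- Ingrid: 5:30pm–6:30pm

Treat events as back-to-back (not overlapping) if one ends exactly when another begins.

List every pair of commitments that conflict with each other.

Dmitri & Noor, Felix & Jonas, Ingrid & Noor

Check each pair: they overlap iff neither finishes before the other starts.
Sorted by start: Ravi, Sofia, Jonas, Felix, Ingrid, Noor, Dmitri.
Sofia starts after Ravi ends, so nothing later overlaps Ravi either.
Jonas starts after Sofia ends, so nothing later overlaps Sofia either.
Felix starts before Jonas ends → Jonas and Felix overlap.
Ingrid starts after Jonas ends, so nothing later overlaps Jonas either.
Ingrid starts after Felix ends, so nothing later overlaps Felix either.
Noor starts before Ingrid ends → Ingrid and Noor overlap.
Dmitri starts exactly when Ingrid ends (back-to-back, no overlap).
Dmitri starts before Noor ends → Noor and Dmitri overlap.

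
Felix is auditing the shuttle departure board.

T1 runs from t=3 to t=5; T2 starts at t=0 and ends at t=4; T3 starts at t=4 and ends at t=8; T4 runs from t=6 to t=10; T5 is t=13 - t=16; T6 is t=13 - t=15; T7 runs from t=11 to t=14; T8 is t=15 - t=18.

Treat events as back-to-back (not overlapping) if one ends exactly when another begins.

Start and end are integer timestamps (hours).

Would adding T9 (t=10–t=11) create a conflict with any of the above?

T2: ends t=4 at or before T9 starts t=10 → clear.
T1: ends t=5 at or before T9 starts t=10 → clear.
T3: ends t=8 at or before T9 starts t=10 → clear.
T4: ends t=10 at or before T9 starts t=10 → clear.
T7: starts t=11 at or after T9 ends t=11 → clear.
T5: starts t=13 at or after T9 ends t=11 → clear.
T6: starts t=13 at or after T9 ends t=11 → clear.
T8: starts t=15 at or after T9 ends t=11 → clear.

No — it doesn't clash with anything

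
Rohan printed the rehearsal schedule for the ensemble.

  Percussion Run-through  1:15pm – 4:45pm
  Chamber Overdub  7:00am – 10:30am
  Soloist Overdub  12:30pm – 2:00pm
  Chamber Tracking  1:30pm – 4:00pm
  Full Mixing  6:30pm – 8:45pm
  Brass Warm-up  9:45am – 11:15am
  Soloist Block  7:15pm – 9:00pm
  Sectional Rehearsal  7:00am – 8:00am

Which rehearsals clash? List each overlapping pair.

Check each pair: they overlap iff neither finishes before the other starts.
Sorted by start: Chamber Overdub, Sectional Rehearsal, Brass Warm-up, Soloist Overdub, Percussion Run-through, Chamber Tracking, Full Mixing, Soloist Block.
Sectional Rehearsal starts before Chamber Overdub ends → Chamber Overdub and Sectional Rehearsal overlap.
Brass Warm-up starts before Chamber Overdub ends → Chamber Overdub and Brass Warm-up overlap.
Soloist Overdub starts after Chamber Overdub ends, so nothing later overlaps Chamber Overdub either.
Brass Warm-up starts after Sectional Rehearsal ends, so nothing later overlaps Sectional Rehearsal either.
Soloist Overdub starts after Brass Warm-up ends, so nothing later overlaps Brass Warm-up either.
Percussion Run-through starts before Soloist Overdub ends → Soloist Overdub and Percussion Run-through overlap.
Chamber Tracking starts before Soloist Overdub ends → Soloist Overdub and Chamber Tracking overlap.
Full Mixing starts after Soloist Overdub ends, so nothing later overlaps Soloist Overdub either.
Chamber Tracking starts before Percussion Run-through ends → Percussion Run-through and Chamber Tracking overlap.
Full Mixing starts after Percussion Run-through ends, so nothing later overlaps Percussion Run-through either.
Full Mixing starts after Chamber Tracking ends, so nothing later overlaps Chamber Tracking either.
Soloist Block starts before Full Mixing ends → Full Mixing and Soloist Block overlap.

Brass Warm-up & Chamber Overdub, Chamber Overdub & Sectional Rehearsal, Chamber Tracking & Percussion Run-through, Chamber Tracking & Soloist Overdub, Full Mixing & Soloist Block, Percussion Run-through & Soloist Overdub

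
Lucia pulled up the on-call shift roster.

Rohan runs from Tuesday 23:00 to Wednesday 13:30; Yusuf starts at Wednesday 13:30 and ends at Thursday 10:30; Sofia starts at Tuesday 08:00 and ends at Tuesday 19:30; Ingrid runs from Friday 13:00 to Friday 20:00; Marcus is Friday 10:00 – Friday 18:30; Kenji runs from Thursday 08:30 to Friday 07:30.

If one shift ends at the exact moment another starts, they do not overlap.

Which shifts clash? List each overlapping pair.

Check each pair: they overlap iff neither finishes before the other starts.
Sorted by start: Sofia, Rohan, Yusuf, Kenji, Marcus, Ingrid.
Rohan starts after Sofia ends, so Sofia has no further overlaps.
Yusuf starts exactly when Rohan ends (back-to-back, no overlap), so Rohan has no further overlaps.
Kenji starts before Yusuf ends → Yusuf and Kenji overlap.
Marcus starts after Yusuf ends, so Yusuf has no further overlaps.
Marcus starts after Kenji ends, so Kenji has no further overlaps.
Ingrid starts before Marcus ends → Marcus and Ingrid overlap.

Ingrid & Marcus, Kenji & Yusuf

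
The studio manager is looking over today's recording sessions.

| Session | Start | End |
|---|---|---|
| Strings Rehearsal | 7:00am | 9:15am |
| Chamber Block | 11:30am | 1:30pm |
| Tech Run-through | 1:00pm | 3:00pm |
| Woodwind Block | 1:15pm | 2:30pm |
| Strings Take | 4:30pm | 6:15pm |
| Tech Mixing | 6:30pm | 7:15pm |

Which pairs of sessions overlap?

Chamber Block & Tech Run-through, Chamber Block & Woodwind Block, Tech Run-through & Woodwind Block

Sorted by start: Strings Rehearsal, Chamber Block, Tech Run-through, Woodwind Block, Strings Take, Tech Mixing.
Chamber Block starts after Strings Rehearsal ends, so Strings Rehearsal has no further overlaps.
Tech Run-through starts before Chamber Block ends → Chamber Block and Tech Run-through overlap.
Woodwind Block starts before Chamber Block ends → Chamber Block and Woodwind Block overlap.
Strings Take starts after Chamber Block ends, so Chamber Block has no further overlaps.
Woodwind Block starts before Tech Run-through ends → Tech Run-through and Woodwind Block overlap.
Strings Take starts after Tech Run-through ends, so Tech Run-through has no further overlaps.
Strings Take starts after Woodwind Block ends, so Woodwind Block has no further overlaps.
Tech Mixing starts after Strings Take ends.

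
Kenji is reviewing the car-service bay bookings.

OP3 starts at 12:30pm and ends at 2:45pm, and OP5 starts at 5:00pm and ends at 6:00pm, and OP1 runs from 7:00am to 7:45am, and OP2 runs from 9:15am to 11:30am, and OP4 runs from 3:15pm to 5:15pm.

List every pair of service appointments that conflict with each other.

Sorted by start: OP1, OP2, OP3, OP4, OP5.
OP2 starts after OP1 ends; OP1 is clear from here.
OP3 starts after OP2 ends; OP2 is clear from here.
OP4 starts after OP3 ends; OP3 is clear from here.
OP5 starts before OP4 ends → OP4 and OP5 overlap.

OP4 & OP5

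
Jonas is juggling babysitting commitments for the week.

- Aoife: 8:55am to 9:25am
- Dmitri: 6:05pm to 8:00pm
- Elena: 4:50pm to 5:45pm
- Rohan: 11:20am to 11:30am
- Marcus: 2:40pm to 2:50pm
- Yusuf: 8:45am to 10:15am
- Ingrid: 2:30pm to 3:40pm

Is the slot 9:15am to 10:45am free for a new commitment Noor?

No — it overlaps Aoife, Yusuf

Yusuf: starts 8:45am before Noor ends 10:45am, and ends 10:15am after Noor starts 9:15am → overlap.
Aoife: starts 8:55am before Noor ends 10:45am, and ends 9:25am after Noor starts 9:15am → overlap.
Rohan: starts 11:20am at or after Noor ends 10:45am → clear.
Ingrid: starts 2:30pm at or after Noor ends 10:45am → clear.
Marcus: starts 2:40pm at or after Noor ends 10:45am → clear.
Elena: starts 4:50pm at or after Noor ends 10:45am → clear.
Dmitri: starts 6:05pm at or after Noor ends 10:45am → clear.
Noor overlaps Yusuf, Aoife.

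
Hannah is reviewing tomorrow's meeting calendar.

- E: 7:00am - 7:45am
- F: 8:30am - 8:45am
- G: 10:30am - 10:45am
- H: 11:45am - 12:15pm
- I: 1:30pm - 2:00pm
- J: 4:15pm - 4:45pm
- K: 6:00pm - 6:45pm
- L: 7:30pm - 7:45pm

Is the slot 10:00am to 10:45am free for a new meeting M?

No — it overlaps G

E: ends 7:45am at or before M starts 10:00am → clear.
F: ends 8:45am at or before M starts 10:00am → clear.
G: starts 10:30am before M ends 10:45am, and ends 10:45am after M starts 10:00am → overlap.
H: starts 11:45am at or after M ends 10:45am → clear.
I: starts 1:30pm at or after M ends 10:45am → clear.
J: starts 4:15pm at or after M ends 10:45am → clear.
K: starts 6:00pm at or after M ends 10:45am → clear.
L: starts 7:30pm at or after M ends 10:45am → clear.
M overlaps G.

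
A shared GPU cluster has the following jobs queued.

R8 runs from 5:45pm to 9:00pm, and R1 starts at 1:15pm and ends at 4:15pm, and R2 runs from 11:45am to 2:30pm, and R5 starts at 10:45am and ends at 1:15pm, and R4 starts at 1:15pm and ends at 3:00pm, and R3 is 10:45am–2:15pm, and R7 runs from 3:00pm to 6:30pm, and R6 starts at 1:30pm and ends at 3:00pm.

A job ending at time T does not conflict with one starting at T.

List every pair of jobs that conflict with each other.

Sorted by start: R3, R5, R2, R1, R4, R6, R7, R8.
R5 starts before R3 ends → R3 and R5 overlap.
R2 starts before R3 ends → R3 and R2 overlap.
R1 starts before R3 ends → R3 and R1 overlap.
R4 starts before R3 ends → R3 and R4 overlap.
R6 starts before R3 ends → R3 and R6 overlap.
R7 starts after R3 ends, so nothing later overlaps R3 either.
R2 starts before R5 ends → R5 and R2 overlap.
R1 starts exactly when R5 ends (back-to-back, no overlap), so nothing later overlaps R5 either.
R1 starts before R2 ends → R2 and R1 overlap.
R4 starts before R2 ends → R2 and R4 overlap.
R6 starts before R2 ends → R2 and R6 overlap.
R7 starts after R2 ends, so nothing later overlaps R2 either.
R4 starts before R1 ends → R1 and R4 overlap.
R6 starts before R1 ends → R1 and R6 overlap.
R7 starts before R1 ends → R1 and R7 overlap.
R8 starts after R1 ends.
R6 starts before R4 ends → R4 and R6 overlap.
R7 starts exactly when R4 ends (back-to-back, no overlap), so nothing later overlaps R4 either.
R7 starts exactly when R6 ends (back-to-back, no overlap), so nothing later overlaps R6 either.
R8 starts before R7 ends → R7 and R8 overlap.

R1 & R2, R1 & R3, R1 & R4, R1 & R6, R1 & R7, R2 & R3, R2 & R4, R2 & R5, R2 & R6, R3 & R4, R3 & R5, R3 & R6, R4 & R6, R7 & R8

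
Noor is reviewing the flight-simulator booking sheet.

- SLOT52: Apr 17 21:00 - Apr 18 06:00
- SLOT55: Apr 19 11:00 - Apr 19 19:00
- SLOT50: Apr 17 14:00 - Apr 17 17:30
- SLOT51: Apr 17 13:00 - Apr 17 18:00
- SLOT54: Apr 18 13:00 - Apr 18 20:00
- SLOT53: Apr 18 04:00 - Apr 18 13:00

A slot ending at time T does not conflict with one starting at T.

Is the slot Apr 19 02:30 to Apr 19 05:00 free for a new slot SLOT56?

SLOT51: ends Apr 17 18:00 at or before SLOT56 starts Apr 19 02:30 → clear.
SLOT50: ends Apr 17 17:30 at or before SLOT56 starts Apr 19 02:30 → clear.
SLOT52: ends Apr 18 06:00 at or before SLOT56 starts Apr 19 02:30 → clear.
SLOT53: ends Apr 18 13:00 at or before SLOT56 starts Apr 19 02:30 → clear.
SLOT54: ends Apr 18 20:00 at or before SLOT56 starts Apr 19 02:30 → clear.
SLOT55: starts Apr 19 11:00 at or after SLOT56 ends Apr 19 05:00 → clear.

Yes — the slot is free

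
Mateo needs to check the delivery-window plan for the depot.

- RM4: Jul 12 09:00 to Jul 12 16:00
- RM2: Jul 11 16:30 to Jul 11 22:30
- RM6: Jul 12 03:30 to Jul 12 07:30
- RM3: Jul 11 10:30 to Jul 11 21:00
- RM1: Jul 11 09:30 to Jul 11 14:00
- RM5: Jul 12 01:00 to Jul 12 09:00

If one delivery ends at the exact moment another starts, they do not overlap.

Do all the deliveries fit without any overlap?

No

Sorted by start: RM1, RM3, RM2, RM5, RM6, RM4.
RM3 starts before RM1 ends → RM1 and RM3 overlap.
That's a conflict, so the schedule is not conflict-free.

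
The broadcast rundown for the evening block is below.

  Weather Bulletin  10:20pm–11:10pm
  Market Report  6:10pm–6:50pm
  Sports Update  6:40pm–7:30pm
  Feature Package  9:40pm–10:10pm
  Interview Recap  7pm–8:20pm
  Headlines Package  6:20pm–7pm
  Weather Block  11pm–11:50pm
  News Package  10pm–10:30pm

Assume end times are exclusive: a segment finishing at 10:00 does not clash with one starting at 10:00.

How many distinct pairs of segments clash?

7

Two intervals overlap when each starts before the other ends.
Sorted by start: Market Report, Headlines Package, Sports Update, Interview Recap, Feature Package, News Package, Weather Bulletin, Weather Block.
Headlines Package starts before Market Report ends → Market Report and Headlines Package overlap.
Sports Update starts before Market Report ends → Market Report and Sports Update overlap.
Interview Recap starts after Market Report ends, so nothing later overlaps Market Report either.
Sports Update starts before Headlines Package ends → Headlines Package and Sports Update overlap.
Interview Recap starts exactly when Headlines Package ends (back-to-back, no overlap), so nothing later overlaps Headlines Package either.
Interview Recap starts before Sports Update ends → Sports Update and Interview Recap overlap.
Feature Package starts after Sports Update ends, so nothing later overlaps Sports Update either.
Feature Package starts after Interview Recap ends, so nothing later overlaps Interview Recap either.
News Package starts before Feature Package ends → Feature Package and News Package overlap.
Weather Bulletin starts after Feature Package ends, so nothing later overlaps Feature Package either.
Weather Bulletin starts before News Package ends → News Package and Weather Bulletin overlap.
Weather Block starts after News Package ends.
Weather Block starts before Weather Bulletin ends → Weather Bulletin and Weather Block overlap.
Overlapping pairs: Feature Package & News Package, Headlines Package & Market Report, Headlines Package & Sports Update, Interview Recap & Sports Update, Market Report & Sports Update, News Package & Weather Bulletin, Weather Block & Weather Bulletin — 7 in total.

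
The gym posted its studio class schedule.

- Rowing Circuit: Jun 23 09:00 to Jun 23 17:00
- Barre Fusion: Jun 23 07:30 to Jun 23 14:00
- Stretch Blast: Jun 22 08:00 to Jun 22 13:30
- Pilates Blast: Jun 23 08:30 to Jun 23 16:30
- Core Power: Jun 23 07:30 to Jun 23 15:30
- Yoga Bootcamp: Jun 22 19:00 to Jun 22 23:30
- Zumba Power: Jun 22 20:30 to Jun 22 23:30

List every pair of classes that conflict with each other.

Barre Fusion & Core Power, Barre Fusion & Pilates Blast, Barre Fusion & Rowing Circuit, Core Power & Pilates Blast, Core Power & Rowing Circuit, Pilates Blast & Rowing Circuit, Yoga Bootcamp & Zumba Power

Two intervals overlap when each starts before the other ends.
Sorted by start: Stretch Blast, Yoga Bootcamp, Zumba Power, Core Power, Barre Fusion, Pilates Blast, Rowing Circuit.
Yoga Bootcamp starts after Stretch Blast ends; Stretch Blast is clear from here.
Zumba Power starts before Yoga Bootcamp ends → Yoga Bootcamp and Zumba Power overlap.
Core Power starts after Yoga Bootcamp ends; Yoga Bootcamp is clear from here.
Core Power starts after Zumba Power ends; Zumba Power is clear from here.
Barre Fusion starts before Core Power ends → Core Power and Barre Fusion overlap.
Pilates Blast starts before Core Power ends → Core Power and Pilates Blast overlap.
Rowing Circuit starts before Core Power ends → Core Power and Rowing Circuit overlap.
Pilates Blast starts before Barre Fusion ends → Barre Fusion and Pilates Blast overlap.
Rowing Circuit starts before Barre Fusion ends → Barre Fusion and Rowing Circuit overlap.
Rowing Circuit starts before Pilates Blast ends → Pilates Blast and Rowing Circuit overlap.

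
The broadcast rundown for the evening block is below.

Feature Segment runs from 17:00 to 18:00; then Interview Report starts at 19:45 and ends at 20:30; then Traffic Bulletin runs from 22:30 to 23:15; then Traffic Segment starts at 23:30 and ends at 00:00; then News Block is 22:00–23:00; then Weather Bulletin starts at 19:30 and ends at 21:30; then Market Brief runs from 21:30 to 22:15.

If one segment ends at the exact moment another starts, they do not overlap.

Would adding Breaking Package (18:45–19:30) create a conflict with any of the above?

Feature Segment: ends 18:00 at or before Breaking Package starts 18:45 → clear.
Weather Bulletin: starts 19:30 at or after Breaking Package ends 19:30 → clear.
Interview Report: starts 19:45 at or after Breaking Package ends 19:30 → clear.
Market Brief: starts 21:30 at or after Breaking Package ends 19:30 → clear.
News Block: starts 22:00 at or after Breaking Package ends 19:30 → clear.
Traffic Bulletin: starts 22:30 at or after Breaking Package ends 19:30 → clear.
Traffic Segment: starts 23:30 at or after Breaking Package ends 19:30 → clear.

No — it doesn't clash with anything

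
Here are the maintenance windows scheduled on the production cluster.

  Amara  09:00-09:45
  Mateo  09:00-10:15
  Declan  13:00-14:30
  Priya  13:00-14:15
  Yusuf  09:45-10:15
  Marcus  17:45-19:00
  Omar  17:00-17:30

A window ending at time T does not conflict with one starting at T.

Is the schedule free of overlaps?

No

Sorted by start: Amara, Mateo, Yusuf, Declan, Priya, Omar, Marcus.
Mateo starts before Amara ends → Amara and Mateo overlap.
That's a conflict, so the schedule is not conflict-free.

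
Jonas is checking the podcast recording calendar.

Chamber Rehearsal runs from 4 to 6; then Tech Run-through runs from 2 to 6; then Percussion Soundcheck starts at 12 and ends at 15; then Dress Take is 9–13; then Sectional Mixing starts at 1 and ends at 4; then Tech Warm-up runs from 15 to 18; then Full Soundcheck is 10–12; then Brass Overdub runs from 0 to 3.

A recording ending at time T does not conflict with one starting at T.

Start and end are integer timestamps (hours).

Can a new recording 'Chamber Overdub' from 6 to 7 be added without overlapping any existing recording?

Yes — the slot is free

Brass Overdub: ends 3 at or before Chamber Overdub starts 6 → clear.
Sectional Mixing: ends 4 at or before Chamber Overdub starts 6 → clear.
Tech Run-through: ends 6 at or before Chamber Overdub starts 6 → clear.
Chamber Rehearsal: ends 6 at or before Chamber Overdub starts 6 → clear.
Dress Take: starts 9 at or after Chamber Overdub ends 7 → clear.
Full Soundcheck: starts 10 at or after Chamber Overdub ends 7 → clear.
Percussion Soundcheck: starts 12 at or after Chamber Overdub ends 7 → clear.
Tech Warm-up: starts 15 at or after Chamber Overdub ends 7 → clear.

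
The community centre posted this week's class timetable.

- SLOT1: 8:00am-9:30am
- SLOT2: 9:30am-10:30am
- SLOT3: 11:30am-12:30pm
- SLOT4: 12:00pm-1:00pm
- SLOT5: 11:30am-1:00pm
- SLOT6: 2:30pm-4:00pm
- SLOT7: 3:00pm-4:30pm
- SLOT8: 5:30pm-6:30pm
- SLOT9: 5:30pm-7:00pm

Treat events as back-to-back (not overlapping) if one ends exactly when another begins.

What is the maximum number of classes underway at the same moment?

3

Sort all start/end points and keep a running count:
8:00am start SLOT1 → 1
9:30am end SLOT1 → 0
9:30am start SLOT2 → 1
10:30am end SLOT2 → 0
11:30am start SLOT3 → 1
11:30am start SLOT5 → 2
12:00pm start SLOT4 → 3
12:30pm end SLOT3 → 2
1:00pm end SLOT4 → 1
1:00pm end SLOT5 → 0
2:30pm start SLOT6 → 1
3:00pm start SLOT7 → 2
4:00pm end SLOT6 → 1
4:30pm end SLOT7 → 0
5:30pm start SLOT8 → 1
5:30pm start SLOT9 → 2
6:30pm end SLOT8 → 1
7:00pm end SLOT9 → 0
Peak is 3, at 12:00pm (SLOT3, SLOT4, SLOT5).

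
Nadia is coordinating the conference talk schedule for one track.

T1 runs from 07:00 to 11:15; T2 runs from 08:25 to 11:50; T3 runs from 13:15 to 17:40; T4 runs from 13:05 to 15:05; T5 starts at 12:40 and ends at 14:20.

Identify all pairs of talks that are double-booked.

Two intervals overlap when each starts before the other ends.
Sorted by start: T1, T2, T5, T4, T3.
T2 starts before T1 ends → T1 and T2 overlap.
T5 starts after T1 ends, so T1 has no further overlaps.
T5 starts after T2 ends, so T2 has no further overlaps.
T4 starts before T5 ends → T5 and T4 overlap.
T3 starts before T5 ends → T5 and T3 overlap.
T3 starts before T4 ends → T4 and T3 overlap.

T1 & T2, T3 & T4, T3 & T5, T4 & T5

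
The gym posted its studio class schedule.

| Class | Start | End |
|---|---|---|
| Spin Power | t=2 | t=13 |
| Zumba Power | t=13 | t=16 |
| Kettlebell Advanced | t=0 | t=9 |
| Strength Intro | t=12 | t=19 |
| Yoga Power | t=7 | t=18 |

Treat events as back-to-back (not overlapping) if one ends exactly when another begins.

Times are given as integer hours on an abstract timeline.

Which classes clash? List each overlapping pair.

Kettlebell Advanced & Spin Power, Kettlebell Advanced & Yoga Power, Spin Power & Strength Intro, Spin Power & Yoga Power, Strength Intro & Yoga Power, Strength Intro & Zumba Power, Yoga Power & Zumba Power

Sorted by start: Kettlebell Advanced, Spin Power, Yoga Power, Strength Intro, Zumba Power.
Spin Power starts before Kettlebell Advanced ends → Kettlebell Advanced and Spin Power overlap.
Yoga Power starts before Kettlebell Advanced ends → Kettlebell Advanced and Yoga Power overlap.
Strength Intro starts after Kettlebell Advanced ends, so nothing later overlaps Kettlebell Advanced either.
Yoga Power starts before Spin Power ends → Spin Power and Yoga Power overlap.
Strength Intro starts before Spin Power ends → Spin Power and Strength Intro overlap.
Zumba Power starts exactly when Spin Power ends (back-to-back, no overlap).
Strength Intro starts before Yoga Power ends → Yoga Power and Strength Intro overlap.
Zumba Power starts before Yoga Power ends → Yoga Power and Zumba Power overlap.
Zumba Power starts before Strength Intro ends → Strength Intro and Zumba Power overlap.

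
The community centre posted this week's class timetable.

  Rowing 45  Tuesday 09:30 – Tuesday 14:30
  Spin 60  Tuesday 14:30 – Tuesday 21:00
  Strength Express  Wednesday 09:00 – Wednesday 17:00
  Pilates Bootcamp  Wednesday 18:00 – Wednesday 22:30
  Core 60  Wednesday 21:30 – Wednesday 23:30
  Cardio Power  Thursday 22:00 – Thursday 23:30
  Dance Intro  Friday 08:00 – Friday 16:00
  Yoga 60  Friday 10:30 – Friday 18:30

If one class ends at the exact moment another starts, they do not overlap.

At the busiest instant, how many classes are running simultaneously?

2

Sort all start/end points and keep a running count:
Tuesday 09:30 start Rowing 45 → 1
Tuesday 14:30 end Rowing 45 → 0
Tuesday 14:30 start Spin 60 → 1
Tuesday 21:00 end Spin 60 → 0
Wednesday 09:00 start Strength Express → 1
Wednesday 17:00 end Strength Express → 0
Wednesday 18:00 start Pilates Bootcamp → 1
Wednesday 21:30 start Core 60 → 2
Wednesday 22:30 end Pilates Bootcamp → 1
Wednesday 23:30 end Core 60 → 0
Thursday 22:00 start Cardio Power → 1
Thursday 23:30 end Cardio Power → 0
Friday 08:00 start Dance Intro → 1
Friday 10:30 start Yoga 60 → 2
Friday 16:00 end Dance Intro → 1
Friday 18:30 end Yoga 60 → 0
Peak is 2, at Wednesday 21:30 (Core 60, Pilates Bootcamp).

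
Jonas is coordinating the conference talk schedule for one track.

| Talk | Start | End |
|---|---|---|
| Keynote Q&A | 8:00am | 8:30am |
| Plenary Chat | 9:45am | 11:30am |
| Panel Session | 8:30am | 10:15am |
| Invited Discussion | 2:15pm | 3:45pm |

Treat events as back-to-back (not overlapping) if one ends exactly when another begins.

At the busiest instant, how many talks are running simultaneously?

Sweep the timeline, counting +1 at each start and −1 at each end (ends before starts at a tie):
8:00am start Keynote Q&A → 1
8:30am end Keynote Q&A → 0
8:30am start Panel Session → 1
9:45am start Plenary Chat → 2
10:15am end Panel Session → 1
11:30am end Plenary Chat → 0
2:15pm start Invited Discussion → 1
3:45pm end Invited Discussion → 0
Peak is 2, at 9:45am (Panel Session, Plenary Chat).

2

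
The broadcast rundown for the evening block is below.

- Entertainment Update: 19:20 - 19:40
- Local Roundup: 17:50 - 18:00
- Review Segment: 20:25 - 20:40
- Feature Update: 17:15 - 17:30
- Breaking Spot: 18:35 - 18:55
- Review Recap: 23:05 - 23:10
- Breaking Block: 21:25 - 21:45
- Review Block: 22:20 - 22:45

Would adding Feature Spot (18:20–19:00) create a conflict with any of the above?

Feature Update: ends 17:30 at or before Feature Spot starts 18:20 → clear.
Local Roundup: ends 18:00 at or before Feature Spot starts 18:20 → clear.
Breaking Spot: starts 18:35 before Feature Spot ends 19:00, and ends 18:55 after Feature Spot starts 18:20 → overlap.
Entertainment Update: starts 19:20 at or after Feature Spot ends 19:00 → clear.
Review Segment: starts 20:25 at or after Feature Spot ends 19:00 → clear.
Breaking Block: starts 21:25 at or after Feature Spot ends 19:00 → clear.
Review Block: starts 22:20 at or after Feature Spot ends 19:00 → clear.
Review Recap: starts 23:05 at or after Feature Spot ends 19:00 → clear.
Feature Spot overlaps Breaking Spot.

Yes — it overlaps Breaking Spot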